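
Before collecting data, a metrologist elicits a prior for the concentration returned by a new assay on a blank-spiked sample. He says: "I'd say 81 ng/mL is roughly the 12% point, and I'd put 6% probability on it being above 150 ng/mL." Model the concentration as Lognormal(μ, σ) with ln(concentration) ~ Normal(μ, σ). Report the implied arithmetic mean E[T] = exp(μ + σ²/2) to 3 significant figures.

E[T] ≈ 108 ng/mL

If T ~ Lognormal(μ,σ) then ln T ~ Normal(μ,σ), so the p-quantile of ln T is μ + z_p·σ.
ln(81) = 4.394 and ln(150) = 5.011; z_{0.12} = -1.175, z_{0.94} = 1.555.
σ = (5.011 − 4.394)/(1.555 − (-1.175)) = 0.226.
μ = 4.394 − (-1.175)·0.226 = 4.660.
E[T] = exp(μ + σ²/2) = exp(4.660 + 0.0255) = 108 ng/mL.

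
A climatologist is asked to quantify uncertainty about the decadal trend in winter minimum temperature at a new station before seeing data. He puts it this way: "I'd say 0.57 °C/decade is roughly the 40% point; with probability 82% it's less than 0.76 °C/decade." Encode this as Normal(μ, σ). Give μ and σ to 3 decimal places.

μ = 0.611, σ = 0.163

The p-quantile of Normal(μ,σ) is μ + z_p·σ, with z_{0.4} = -0.2533 and z_{0.82} = 0.9154.
Eliminate σ: μ = (z₂·x₁ − z₁·x₂)/(z₂ − z₁) = (0.9154·0.57 − (-0.2533)·0.76)/1.169 = 0.611.
Then σ = (x₂ − x₁)/(z₂ − z₁) = (0.76 − 0.57)/1.169 = 0.163.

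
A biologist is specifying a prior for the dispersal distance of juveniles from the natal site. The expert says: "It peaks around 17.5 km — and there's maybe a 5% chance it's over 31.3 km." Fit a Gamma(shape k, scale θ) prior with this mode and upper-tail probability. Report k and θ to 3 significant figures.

k ≈ 9.25, θ ≈ 2.12

Gamma(k,θ) with k>1 has mode (k−1)θ, so θ = 17.5/(k−1).
Need P(X < 31.3) = 0.95 with θ tied to k this way. Start at k = 2, θ = 17.5: P(X<31.3) ≈ 0.534.
Too low — raise k to concentrate. Iterating converges to k ≈ 9.25.
Then θ = 17.5/(9.25−1) ≈ 2.12.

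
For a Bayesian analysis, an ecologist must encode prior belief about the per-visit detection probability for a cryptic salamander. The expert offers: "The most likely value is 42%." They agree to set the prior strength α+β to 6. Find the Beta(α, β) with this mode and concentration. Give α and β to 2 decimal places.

For α,β > 1 the Beta mode is (α−1)/(α+β−2). With α+β = 6, the mode is (α−1)/4.
Set (α−1)/4 = 0.42 → α = 1 + 0.42·4 = 2.68.
β = 6 − α = 3.32.

α = 2.68, β = 3.32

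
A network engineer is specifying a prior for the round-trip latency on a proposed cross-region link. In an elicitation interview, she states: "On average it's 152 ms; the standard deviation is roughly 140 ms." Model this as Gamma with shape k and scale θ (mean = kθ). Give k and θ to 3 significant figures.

For Gamma(k, scale θ): mean = kθ, variance = kθ², so CV = 1/√k.
CV = SD/mean = 140/152 = 0.9211, hence k = 1/CV² = 1.18.
Then θ = mean/k = 152/1.18 = 129.

k ≈ 1.18, θ ≈ 129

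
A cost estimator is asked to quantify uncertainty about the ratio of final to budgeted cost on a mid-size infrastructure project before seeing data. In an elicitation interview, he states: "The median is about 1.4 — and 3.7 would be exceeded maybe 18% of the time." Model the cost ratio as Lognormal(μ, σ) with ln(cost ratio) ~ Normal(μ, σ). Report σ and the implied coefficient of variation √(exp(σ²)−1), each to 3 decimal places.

If T ~ Lognormal(μ,σ) then ln T ~ Normal(μ,σ), so the p-quantile of ln T is μ + z_p·σ.
ln(1.4) = 0.3365 and ln(3.7) = 1.308; z_{0.5} = 0, z_{0.82} = 0.9154.
σ = (1.308 − 0.3365)/(0.9154 − (0)) = 1.062.
μ = 0.3365 − (0)·1.062 = 0.336.
CV = √(exp(σ²)−1) = √(exp(1.1272)−1) = 1.445.

σ ≈ 1.062, CV ≈ 1.445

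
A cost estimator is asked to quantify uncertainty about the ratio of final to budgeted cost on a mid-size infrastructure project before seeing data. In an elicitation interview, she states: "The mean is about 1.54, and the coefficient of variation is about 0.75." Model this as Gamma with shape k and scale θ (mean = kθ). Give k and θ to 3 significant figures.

k ≈ 1.78, θ ≈ 0.866

For Gamma(k, scale θ): mean = kθ, variance = kθ², so CV = 1/√k.
CV = 0.75, hence k = 1/CV² = 1.78.
Then θ = mean/k = 1.54/1.78 = 0.866.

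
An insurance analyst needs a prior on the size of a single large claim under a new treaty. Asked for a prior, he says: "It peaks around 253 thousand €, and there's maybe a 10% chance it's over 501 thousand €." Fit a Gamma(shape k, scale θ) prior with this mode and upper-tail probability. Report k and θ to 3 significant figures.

k ≈ 5.11, θ ≈ 61.6

Gamma(k,θ) with k>1 has mode (k−1)θ, so θ = 253/(k−1).
Need P(X < 501) = 0.9 with θ tied to k this way. Start at k = 2, θ = 253: P(X<501) ≈ 0.589.
Too low — raise k to concentrate. Iterating converges to k ≈ 5.11.
Then θ = 253/(5.11−1) ≈ 61.6.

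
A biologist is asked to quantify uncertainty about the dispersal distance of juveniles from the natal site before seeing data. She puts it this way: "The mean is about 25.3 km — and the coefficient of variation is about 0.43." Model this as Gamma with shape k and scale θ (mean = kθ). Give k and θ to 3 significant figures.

For Gamma(k, scale θ): mean = kθ, variance = kθ², so CV = 1/√k.
CV = 0.43, hence k = 1/CV² = 5.41.
Then θ = mean/k = 25.3/5.41 = 4.68.

k ≈ 5.41, θ ≈ 4.68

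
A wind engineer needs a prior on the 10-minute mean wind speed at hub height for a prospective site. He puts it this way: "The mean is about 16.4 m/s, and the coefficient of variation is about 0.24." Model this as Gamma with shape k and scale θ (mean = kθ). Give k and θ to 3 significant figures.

For Gamma(k, scale θ): mean = kθ, variance = kθ², so CV = 1/√k.
CV = 0.24, hence k = 1/CV² = 17.4.
Then θ = mean/k = 16.4/17.4 = 0.945.

k ≈ 17.4, θ ≈ 0.945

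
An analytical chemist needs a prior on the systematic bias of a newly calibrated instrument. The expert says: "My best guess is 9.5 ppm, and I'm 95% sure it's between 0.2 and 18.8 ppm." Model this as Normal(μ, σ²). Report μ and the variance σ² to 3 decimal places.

A symmetric 95% interval runs μ ± z·σ with z = 1.96.
Half-width = 9.3, so σ = 9.3/1.96 = 4.7450 and σ² = 22.515.
μ is the stated best guess, 9.500.

μ = 9.500, σ² = 22.515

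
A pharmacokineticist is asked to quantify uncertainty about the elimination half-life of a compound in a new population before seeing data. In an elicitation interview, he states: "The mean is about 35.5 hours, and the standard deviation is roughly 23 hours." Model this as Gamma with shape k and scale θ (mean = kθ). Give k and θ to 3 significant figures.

k ≈ 2.38, θ ≈ 14.9

For Gamma(k, scale θ): mean = kθ, variance = kθ², so CV = 1/√k.
CV = SD/mean = 23/35.5 = 0.6479, hence k = 1/CV² = 2.38.
Then θ = mean/k = 35.5/2.38 = 14.9.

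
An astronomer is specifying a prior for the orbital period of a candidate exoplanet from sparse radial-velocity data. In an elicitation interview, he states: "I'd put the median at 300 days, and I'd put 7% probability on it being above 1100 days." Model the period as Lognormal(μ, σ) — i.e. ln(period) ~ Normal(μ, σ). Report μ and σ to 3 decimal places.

μ ≈ 5.704, σ ≈ 0.880

If T ~ Lognormal(μ,σ) then ln T ~ Normal(μ,σ), so the p-quantile of ln T is μ + z_p·σ.
ln(300) = 5.704 and ln(1100) = 7.003; z_{0.5} = 0, z_{0.93} = 1.476.
σ = (7.003 − 5.704)/(1.476 − (0)) = 0.880.
μ = 5.704 − (0)·0.880 = 5.704.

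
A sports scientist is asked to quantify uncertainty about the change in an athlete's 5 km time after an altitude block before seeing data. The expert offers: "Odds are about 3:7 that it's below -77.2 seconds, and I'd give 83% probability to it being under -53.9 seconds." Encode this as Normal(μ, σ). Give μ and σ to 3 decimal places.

The p-quantile of Normal(μ,σ) is μ + z_p·σ, with z_{0.3} = -0.5244 and z_{0.83} = 0.9542.
Eliminate σ: μ = (z₂·x₁ − z₁·x₂)/(z₂ − z₁) = (0.9542·-77.2 − (-0.5244)·-53.9)/1.479 = -68.936.
Then σ = (x₂ − x₁)/(z₂ − z₁) = (-53.9 − -77.2)/1.479 = 15.759.

μ = -68.936, σ = 15.759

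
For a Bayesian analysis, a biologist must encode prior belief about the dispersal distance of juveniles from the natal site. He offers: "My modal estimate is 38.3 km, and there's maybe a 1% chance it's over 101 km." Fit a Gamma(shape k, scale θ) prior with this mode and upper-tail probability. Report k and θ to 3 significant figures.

k ≈ 5.93, θ ≈ 7.76

Gamma(k,θ) with k>1 has mode (k−1)θ, so θ = 38.3/(k−1).
Need P(X < 101) = 0.99 with θ tied to k this way. Start at k = 2, θ = 38.3: P(X<101) ≈ 0.740.
Too low — raise k to concentrate. Iterating converges to k ≈ 5.93.
Then θ = 38.3/(5.93−1) ≈ 7.76.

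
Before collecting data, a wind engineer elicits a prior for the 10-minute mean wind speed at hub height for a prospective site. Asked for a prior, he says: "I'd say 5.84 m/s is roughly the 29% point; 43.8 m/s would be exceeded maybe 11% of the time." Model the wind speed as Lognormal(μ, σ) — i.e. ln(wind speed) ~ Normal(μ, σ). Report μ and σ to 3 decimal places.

μ ≈ 2.391, σ ≈ 1.132

If T ~ Lognormal(μ,σ) then ln T ~ Normal(μ,σ), so the p-quantile of ln T is μ + z_p·σ.
ln(5.84) = 1.765 and ln(43.8) = 3.78; z_{0.29} = -0.5534, z_{0.89} = 1.227.
σ = (3.78 − 1.765)/(1.227 − (-0.5534)) = 1.132.
μ = 1.765 − (-0.5534)·1.132 = 2.391.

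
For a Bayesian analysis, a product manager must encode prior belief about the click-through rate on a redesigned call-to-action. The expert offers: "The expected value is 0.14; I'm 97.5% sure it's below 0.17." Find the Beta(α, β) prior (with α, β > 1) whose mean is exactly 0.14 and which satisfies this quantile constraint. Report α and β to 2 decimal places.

α ≈ 77.90, β ≈ 478.51

With mean 0.14 fixed, write α = 0.14s, β = 0.86s where s = α+β.
Need P(θ < 0.17) = 0.975 under Beta(0.14s, 0.86s). Normal approximation: (q−m)/√(m(1−m)/s) ≈ z_{0.975} = 1.96, so s ≈ 0.14·0.86·(1.96)²/(0.17−0.14)² = 513.9.
At s = 513.9: P(θ<0.17) ≈ 0.970. Adjusting to match 0.975 gives s ≈ 556.41.
So α = 0.14·556.41 ≈ 77.90, β = 0.86·556.41 ≈ 478.51.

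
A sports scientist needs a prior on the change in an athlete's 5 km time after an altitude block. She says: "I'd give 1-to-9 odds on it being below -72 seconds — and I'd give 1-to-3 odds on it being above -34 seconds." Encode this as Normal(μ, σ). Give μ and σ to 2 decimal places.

μ = -47.10, σ = 19.43

For Normal(μ,σ), the p-quantile is μ + z_p·σ. Here z_{0.1} = -1.282, z_{0.75} = 0.6745.
So -72 = μ − 1.282σ and -34 = μ + 0.6745σ.
Subtracting: σ = (-34 − -72)/(0.6745 − (-1.282)) = 19.43.
Then μ = -72 − (-1.282)·19.43 = -47.10.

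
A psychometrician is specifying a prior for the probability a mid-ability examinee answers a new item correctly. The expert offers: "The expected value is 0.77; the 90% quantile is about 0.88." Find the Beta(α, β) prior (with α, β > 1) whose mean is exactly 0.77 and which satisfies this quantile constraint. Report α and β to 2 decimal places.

With mean 0.77 fixed, write α = 0.77s, β = 0.23s where s = α+β.
Need P(θ < 0.88) = 0.9 under Beta(0.77s, 0.23s). Normal approximation: (q−m)/√(m(1−m)/s) ≈ z_{0.9} = 1.28, so s ≈ 0.77·0.23·(1.28)²/(0.88−0.77)² = 24.0.
At s = 24.0: P(θ<0.88) ≈ 0.918. Adjusting to match 0.9 gives s ≈ 20.78.
So α = 0.77·20.78 ≈ 16.00, β = 0.23·20.78 ≈ 4.78.

α ≈ 16.00, β ≈ 4.78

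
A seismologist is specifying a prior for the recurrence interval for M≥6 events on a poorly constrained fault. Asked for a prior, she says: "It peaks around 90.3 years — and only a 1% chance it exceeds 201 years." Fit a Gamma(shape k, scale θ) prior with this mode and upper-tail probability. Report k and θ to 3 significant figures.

Gamma(k,θ) with k>1 has mode (k−1)θ, so θ = 90.3/(k−1).
Need P(X < 201) = 0.99 with θ tied to k this way. Start at k = 2, θ = 90.3: P(X<201) ≈ 0.652.
Too low — raise k to concentrate. Iterating converges to k ≈ 8.51.
Then θ = 90.3/(8.51−1) ≈ 12.

k ≈ 8.51, θ ≈ 12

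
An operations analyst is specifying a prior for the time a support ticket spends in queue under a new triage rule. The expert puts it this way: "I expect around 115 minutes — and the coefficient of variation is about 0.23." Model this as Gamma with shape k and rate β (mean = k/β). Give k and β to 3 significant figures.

For Gamma(k, rate β): mean = k/β, variance = k/β², so CV = 1/√k.
CV = 0.23, hence k = 1/CV² = 18.9.
Then β = k/mean = 18.9/115 = 0.164.

k ≈ 18.9, β ≈ 0.164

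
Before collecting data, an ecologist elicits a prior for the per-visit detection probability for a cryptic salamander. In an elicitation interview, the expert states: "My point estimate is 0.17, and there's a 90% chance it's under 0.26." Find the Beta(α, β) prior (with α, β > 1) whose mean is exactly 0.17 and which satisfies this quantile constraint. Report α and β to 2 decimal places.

With mean 0.17 fixed, write α = 0.17s, β = 0.83s where s = α+β.
Need P(θ < 0.26) = 0.9 under Beta(0.17s, 0.83s). Normal approximation: (q−m)/√(m(1−m)/s) ≈ z_{0.9} = 1.28, so s ≈ 0.17·0.83·(1.28)²/(0.26−0.17)² = 28.6.
At s = 28.6: P(θ<0.26) ≈ 0.893. Adjusting to match 0.9 gives s ≈ 30.64.
So α = 0.17·30.64 ≈ 5.21, β = 0.83·30.64 ≈ 25.43.

α ≈ 5.21, β ≈ 25.43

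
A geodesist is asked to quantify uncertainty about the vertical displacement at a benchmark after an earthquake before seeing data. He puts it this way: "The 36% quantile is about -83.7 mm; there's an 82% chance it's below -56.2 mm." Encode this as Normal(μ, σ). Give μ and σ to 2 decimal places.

μ = -75.96, σ = 21.59

The p-quantile of Normal(μ,σ) is μ + z_p·σ, with z_{0.36} = -0.3585 and z_{0.82} = 0.9154.
Eliminate σ: μ = (z₂·x₁ − z₁·x₂)/(z₂ − z₁) = (0.9154·-83.7 − (-0.3585)·-56.2)/1.274 = -75.96.
Then σ = (x₂ − x₁)/(z₂ − z₁) = (-56.2 − -83.7)/1.274 = 21.59.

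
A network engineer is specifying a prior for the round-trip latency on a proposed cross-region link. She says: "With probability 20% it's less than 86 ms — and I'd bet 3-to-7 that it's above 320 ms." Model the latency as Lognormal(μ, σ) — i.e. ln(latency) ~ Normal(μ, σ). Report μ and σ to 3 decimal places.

If T ~ Lognormal(μ,σ) then ln T ~ Normal(μ,σ), so the p-quantile of ln T is μ + z_p·σ.
ln(86) = 4.454 and ln(320) = 5.768; z_{0.2} = -0.8416, z_{0.7} = 0.5244.
σ = (5.768 − 4.454)/(0.5244 − (-0.8416)) = 0.962.
μ = 4.454 − (-0.8416)·0.962 = 5.264.

μ ≈ 5.264, σ ≈ 0.962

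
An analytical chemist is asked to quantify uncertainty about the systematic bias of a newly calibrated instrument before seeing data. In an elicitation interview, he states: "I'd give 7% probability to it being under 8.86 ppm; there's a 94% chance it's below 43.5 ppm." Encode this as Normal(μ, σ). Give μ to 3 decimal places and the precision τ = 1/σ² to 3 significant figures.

μ = 25.729, τ = 0.00765

The p-quantile of Normal(μ,σ) is μ + z_p·σ, with z_{0.07} = -1.476 and z_{0.94} = 1.555.
Eliminate σ: μ = (z₂·x₁ − z₁·x₂)/(z₂ − z₁) = (1.555·8.86 − (-1.476)·43.5)/3.031 = 25.729.
Then σ = (x₂ − x₁)/(z₂ − z₁) = (43.5 − 8.86)/3.031 = 11.430.
Precision τ = 1/σ² = 1/11.43² = 0.00765.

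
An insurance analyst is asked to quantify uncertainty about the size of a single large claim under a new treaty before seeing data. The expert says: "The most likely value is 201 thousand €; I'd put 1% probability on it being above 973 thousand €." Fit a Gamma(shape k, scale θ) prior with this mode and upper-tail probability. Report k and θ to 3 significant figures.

Gamma(k,θ) with k>1 has mode (k−1)θ, so θ = 201/(k−1).
Need P(X < 973) = 0.99 with θ tied to k this way. Start at k = 2, θ = 201: P(X<973) ≈ 0.954.
Too low — raise k to concentrate. Iterating converges to k ≈ 2.59.
Then θ = 201/(2.59−1) ≈ 126.

k ≈ 2.59, θ ≈ 126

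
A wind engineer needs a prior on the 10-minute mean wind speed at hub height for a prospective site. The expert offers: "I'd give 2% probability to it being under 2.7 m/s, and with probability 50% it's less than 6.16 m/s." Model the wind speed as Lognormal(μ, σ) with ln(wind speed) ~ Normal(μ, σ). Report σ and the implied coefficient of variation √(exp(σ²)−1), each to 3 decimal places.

If T ~ Lognormal(μ,σ) then ln T ~ Normal(μ,σ), so the p-quantile of ln T is μ + z_p·σ.
ln(2.7) = 0.9933 and ln(6.16) = 1.818; z_{0.02} = -2.054, z_{0.5} = 0.
σ = (1.818 − 0.9933)/(0 − (-2.054)) = 0.402.
μ = 0.9933 − (-2.054)·0.402 = 1.818.
CV = √(exp(σ²)−1) = √(exp(0.1613)−1) = 0.418.

σ ≈ 0.402, CV ≈ 0.418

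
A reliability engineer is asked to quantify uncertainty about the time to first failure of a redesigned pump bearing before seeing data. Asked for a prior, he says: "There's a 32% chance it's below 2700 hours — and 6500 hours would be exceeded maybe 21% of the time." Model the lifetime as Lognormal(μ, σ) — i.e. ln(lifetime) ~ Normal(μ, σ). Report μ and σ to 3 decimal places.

μ ≈ 8.224, σ ≈ 0.690

If T ~ Lognormal(μ,σ) then ln T ~ Normal(μ,σ), so the p-quantile of ln T is μ + z_p·σ.
ln(2700) = 7.901 and ln(6500) = 8.78; z_{0.32} = -0.4677, z_{0.79} = 0.8064.
σ = (8.78 − 7.901)/(0.8064 − (-0.4677)) = 0.690.
μ = 7.901 − (-0.4677)·0.690 = 8.224.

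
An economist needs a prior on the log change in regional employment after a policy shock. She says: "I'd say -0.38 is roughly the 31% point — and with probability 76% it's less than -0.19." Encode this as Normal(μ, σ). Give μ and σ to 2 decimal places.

μ = -0.30, σ = 0.16

The p-quantile of Normal(μ,σ) is μ + z_p·σ, with z_{0.31} = -0.4959 and z_{0.76} = 0.7063.
Eliminate σ: μ = (z₂·x₁ − z₁·x₂)/(z₂ − z₁) = (0.7063·-0.38 − (-0.4959)·-0.19)/1.202 = -0.30.
Then σ = (x₂ − x₁)/(z₂ − z₁) = (-0.19 − -0.38)/1.202 = 0.16.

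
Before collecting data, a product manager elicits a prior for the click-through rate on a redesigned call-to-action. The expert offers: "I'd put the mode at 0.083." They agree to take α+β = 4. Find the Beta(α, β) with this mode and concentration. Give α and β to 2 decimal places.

α = 1.17, β = 2.83

For α,β > 1 the Beta mode is (α−1)/(α+β−2). With α+β = 4, the mode is (α−1)/2.
Set (α−1)/2 = 0.083 → α = 1 + 0.083·2 = 1.17.
β = 4 − α = 2.83.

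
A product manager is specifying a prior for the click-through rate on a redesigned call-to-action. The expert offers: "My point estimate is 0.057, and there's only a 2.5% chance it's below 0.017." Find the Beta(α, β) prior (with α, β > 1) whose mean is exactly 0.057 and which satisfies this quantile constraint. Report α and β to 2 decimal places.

α ≈ 4.31, β ≈ 71.38

With mean 0.057 fixed, write α = 0.057s, β = 0.943s where s = α+β.
Need P(θ < 0.017) = 0.025 under Beta(0.057s, 0.943s). Normal approximation: (q−m)/√(m(1−m)/s) ≈ z_{0.025} = -1.96, so s ≈ 0.057·0.943·(-1.96)²/(0.017−0.057)² = 129.1.
At s = 129.1: P(θ<0.017) ≈ 0.004. Adjusting to match 0.025 gives s ≈ 75.70.
So α = 0.057·75.70 ≈ 4.31, β = 0.943·75.70 ≈ 71.38.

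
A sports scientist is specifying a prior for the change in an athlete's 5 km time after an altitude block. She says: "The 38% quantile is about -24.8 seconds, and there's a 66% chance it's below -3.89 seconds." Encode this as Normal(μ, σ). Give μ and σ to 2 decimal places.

For Normal(μ,σ), the p-quantile is μ + z_p·σ. Here z_{0.38} = -0.3055, z_{0.66} = 0.4125.
So -24.8 = μ − 0.3055σ and -3.89 = μ + 0.4125σ.
Subtracting: σ = (-3.89 − -24.8)/(0.4125 − (-0.3055)) = 29.12.
Then μ = -24.8 − (-0.3055)·29.12 = -15.90.

μ = -15.90, σ = 29.12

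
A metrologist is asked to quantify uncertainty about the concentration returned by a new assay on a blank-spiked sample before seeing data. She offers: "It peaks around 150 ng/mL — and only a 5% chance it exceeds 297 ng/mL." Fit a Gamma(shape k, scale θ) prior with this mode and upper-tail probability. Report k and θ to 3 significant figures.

Gamma(k,θ) with k>1 has mode (k−1)θ, so θ = 150/(k−1).
Need P(X < 297) = 0.95 with θ tied to k this way. Start at k = 2, θ = 150: P(X<297) ≈ 0.589.
Too low — raise k to concentrate. Iterating converges to k ≈ 6.94.
Then θ = 150/(6.94−1) ≈ 25.2.

k ≈ 6.94, θ ≈ 25.2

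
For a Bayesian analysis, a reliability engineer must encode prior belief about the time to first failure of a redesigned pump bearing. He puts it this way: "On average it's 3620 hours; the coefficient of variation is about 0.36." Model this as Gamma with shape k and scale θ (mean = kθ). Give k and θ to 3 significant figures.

k ≈ 7.72, θ ≈ 469

For Gamma(k, scale θ): mean = kθ, variance = kθ², so CV = 1/√k.
CV = 0.36, hence k = 1/CV² = 7.72.
Then θ = mean/k = 3620/7.72 = 469.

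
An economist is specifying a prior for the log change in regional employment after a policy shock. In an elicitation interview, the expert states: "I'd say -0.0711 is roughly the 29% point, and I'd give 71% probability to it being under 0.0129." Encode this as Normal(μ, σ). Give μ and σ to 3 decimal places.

For Normal(μ,σ), the p-quantile is μ + z_p·σ. Here z_{0.29} = -0.5534, z_{0.71} = 0.5534.
So -0.0711 = μ − 0.5534σ and 0.0129 = μ + 0.5534σ.
Subtracting: σ = (0.0129 − -0.0711)/(0.5534 − (-0.5534)) = 0.076.
Then μ = -0.0711 − (-0.5534)·0.076 = -0.029.

μ = -0.029, σ = 0.076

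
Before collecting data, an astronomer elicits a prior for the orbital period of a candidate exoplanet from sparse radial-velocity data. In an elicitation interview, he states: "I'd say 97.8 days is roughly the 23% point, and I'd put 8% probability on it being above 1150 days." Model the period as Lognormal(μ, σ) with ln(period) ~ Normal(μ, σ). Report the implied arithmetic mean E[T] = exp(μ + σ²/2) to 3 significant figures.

E[T] ≈ 443 days

If T ~ Lognormal(μ,σ) then ln T ~ Normal(μ,σ), so the p-quantile of ln T is μ + z_p·σ.
ln(97.8) = 4.583 and ln(1150) = 7.048; z_{0.23} = -0.7388, z_{0.92} = 1.405.
σ = (7.048 − 4.583)/(1.405 − (-0.7388)) = 1.150.
μ = 4.583 − (-0.7388)·1.150 = 5.432.
E[T] = exp(μ + σ²/2) = exp(5.432 + 0.6608) = 443 days.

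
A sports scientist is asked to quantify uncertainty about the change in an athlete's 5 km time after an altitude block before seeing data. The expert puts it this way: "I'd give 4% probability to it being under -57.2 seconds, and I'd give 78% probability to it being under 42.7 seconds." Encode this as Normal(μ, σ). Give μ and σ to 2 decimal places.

The p-quantile of Normal(μ,σ) is μ + z_p·σ, with z_{0.04} = -1.751 and z_{0.78} = 0.7722.
Eliminate σ: μ = (z₂·x₁ − z₁·x₂)/(z₂ − z₁) = (0.7722·-57.2 − (-1.751)·42.7)/2.523 = 12.12.
Then σ = (x₂ − x₁)/(z₂ − z₁) = (42.7 − -57.2)/2.523 = 39.60.

μ = 12.12, σ = 39.60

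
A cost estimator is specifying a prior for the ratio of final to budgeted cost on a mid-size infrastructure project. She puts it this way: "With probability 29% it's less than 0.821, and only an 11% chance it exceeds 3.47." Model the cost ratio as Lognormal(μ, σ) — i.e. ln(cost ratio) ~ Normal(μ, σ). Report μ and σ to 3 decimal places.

μ ≈ 0.251, σ ≈ 0.810

If T ~ Lognormal(μ,σ) then ln T ~ Normal(μ,σ), so the p-quantile of ln T is μ + z_p·σ.
ln(0.821) = -0.1972 and ln(3.47) = 1.244; z_{0.29} = -0.5534, z_{0.89} = 1.227.
σ = (1.244 − -0.1972)/(1.227 − (-0.5534)) = 0.810.
μ = -0.1972 − (-0.5534)·0.810 = 0.251.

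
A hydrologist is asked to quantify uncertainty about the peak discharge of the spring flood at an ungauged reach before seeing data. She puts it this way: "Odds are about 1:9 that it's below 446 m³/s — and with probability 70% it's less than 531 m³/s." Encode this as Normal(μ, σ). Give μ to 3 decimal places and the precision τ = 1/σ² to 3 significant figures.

μ = 506.318, τ = 0.000451

For Normal(μ,σ), the p-quantile is μ + z_p·σ. Here z_{0.1} = -1.282, z_{0.7} = 0.5244.
So 446 = μ − 1.282σ and 531 = μ + 0.5244σ.
Subtracting: σ = (531 − 446)/(0.5244 − (-1.282)) = 47.067.
Then μ = 446 − (-1.282)·47.067 = 506.318.
Precision τ = 1/σ² = 1/47.07² = 0.000451.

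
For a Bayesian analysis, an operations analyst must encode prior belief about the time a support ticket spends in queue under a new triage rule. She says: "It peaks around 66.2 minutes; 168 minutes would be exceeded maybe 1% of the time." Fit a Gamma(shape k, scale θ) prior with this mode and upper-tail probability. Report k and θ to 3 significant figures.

k ≈ 6.39, θ ≈ 12.3

Gamma(k,θ) with k>1 has mode (k−1)θ, so θ = 66.2/(k−1).
Need P(X < 168) = 0.99 with θ tied to k this way. Start at k = 2, θ = 66.2: P(X<168) ≈ 0.720.
Too low — raise k to concentrate. Iterating converges to k ≈ 6.39.
Then θ = 66.2/(6.39−1) ≈ 12.3.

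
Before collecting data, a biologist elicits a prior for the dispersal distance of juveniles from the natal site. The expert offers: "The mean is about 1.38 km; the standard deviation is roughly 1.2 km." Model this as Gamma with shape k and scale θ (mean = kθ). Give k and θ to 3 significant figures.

k ≈ 1.32, θ ≈ 1.04

For Gamma(k, scale θ): mean = kθ, variance = kθ², so CV = 1/√k.
CV = SD/mean = 1.2/1.38 = 0.8696, hence k = 1/CV² = 1.32.
Then θ = mean/k = 1.38/1.32 = 1.04.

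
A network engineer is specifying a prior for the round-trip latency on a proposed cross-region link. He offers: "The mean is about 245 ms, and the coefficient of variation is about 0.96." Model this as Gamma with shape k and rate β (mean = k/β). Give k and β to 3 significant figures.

For Gamma(k, rate β): mean = k/β, variance = k/β², so CV = 1/√k.
CV = 0.96, hence k = 1/CV² = 1.09.
Then β = k/mean = 1.09/245 = 0.00443.

k ≈ 1.09, β ≈ 0.00443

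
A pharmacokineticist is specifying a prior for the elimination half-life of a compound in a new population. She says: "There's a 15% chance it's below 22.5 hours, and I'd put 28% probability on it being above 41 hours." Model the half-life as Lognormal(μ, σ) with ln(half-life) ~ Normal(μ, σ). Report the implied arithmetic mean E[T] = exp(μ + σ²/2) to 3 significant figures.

If T ~ Lognormal(μ,σ) then ln T ~ Normal(μ,σ), so the p-quantile of ln T is μ + z_p·σ.
ln(22.5) = 3.114 and ln(41) = 3.714; z_{0.15} = -1.036, z_{0.72} = 0.5828.
σ = (3.714 − 3.114)/(0.5828 − (-1.036)) = 0.371.
μ = 3.114 − (-1.036)·0.371 = 3.498.
E[T] = exp(μ + σ²/2) = exp(3.498 + 0.0687) = 35.4 hours.

E[T] ≈ 35.4 hours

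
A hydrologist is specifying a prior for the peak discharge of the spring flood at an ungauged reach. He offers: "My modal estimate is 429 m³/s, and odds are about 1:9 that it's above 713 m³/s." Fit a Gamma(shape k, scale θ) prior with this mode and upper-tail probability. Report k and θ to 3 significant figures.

k ≈ 8.32, θ ≈ 58.6

Gamma(k,θ) with k>1 has mode (k−1)θ, so θ = 429/(k−1).
Need P(X < 713) = 0.9 with θ tied to k this way. Start at k = 2, θ = 429: P(X<713) ≈ 0.495.
Too low — raise k to concentrate. Iterating converges to k ≈ 8.32.
Then θ = 429/(8.32−1) ≈ 58.6.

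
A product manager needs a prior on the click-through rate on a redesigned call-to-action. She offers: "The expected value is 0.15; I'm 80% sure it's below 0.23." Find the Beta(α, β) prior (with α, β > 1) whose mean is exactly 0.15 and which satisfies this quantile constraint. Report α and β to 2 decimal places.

α ≈ 1.65, β ≈ 9.37

With mean 0.15 fixed, write α = 0.15s, β = 0.85s where s = α+β.
Need P(θ < 0.23) = 0.8 under Beta(0.15s, 0.85s). Normal approximation: (q−m)/√(m(1−m)/s) ≈ z_{0.8} = 0.842, so s ≈ 0.15·0.85·(0.842)²/(0.23−0.15)² = 14.1.
At s = 14.1: P(θ<0.23) ≈ 0.818. Adjusting to match 0.8 gives s ≈ 11.03.
So α = 0.15·11.03 ≈ 1.65, β = 0.85·11.03 ≈ 9.37.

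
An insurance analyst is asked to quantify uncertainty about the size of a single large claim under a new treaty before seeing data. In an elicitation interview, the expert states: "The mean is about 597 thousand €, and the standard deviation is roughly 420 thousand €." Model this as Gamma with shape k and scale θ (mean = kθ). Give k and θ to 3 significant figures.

k ≈ 2.02, θ ≈ 295

For Gamma(k, scale θ): mean = kθ, variance = kθ², so CV = 1/√k.
CV = SD/mean = 420/597 = 0.7035, hence k = 1/CV² = 2.02.
Then θ = mean/k = 597/2.02 = 295.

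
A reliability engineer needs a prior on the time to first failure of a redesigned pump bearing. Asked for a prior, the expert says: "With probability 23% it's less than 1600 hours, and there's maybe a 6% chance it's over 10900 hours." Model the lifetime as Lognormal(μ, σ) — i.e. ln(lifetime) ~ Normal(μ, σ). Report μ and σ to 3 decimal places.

If T ~ Lognormal(μ,σ) then ln T ~ Normal(μ,σ), so the p-quantile of ln T is μ + z_p·σ.
ln(1600) = 7.378 and ln(10900) = 9.297; z_{0.23} = -0.7388, z_{0.94} = 1.555.
σ = (9.297 − 7.378)/(1.555 − (-0.7388)) = 0.837.
μ = 7.378 − (-0.7388)·0.837 = 7.996.

μ ≈ 7.996, σ ≈ 0.837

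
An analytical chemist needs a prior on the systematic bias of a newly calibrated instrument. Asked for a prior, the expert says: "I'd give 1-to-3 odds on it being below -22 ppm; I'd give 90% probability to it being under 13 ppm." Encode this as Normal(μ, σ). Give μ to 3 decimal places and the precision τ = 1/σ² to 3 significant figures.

The p-quantile of Normal(μ,σ) is μ + z_p·σ, with z_{0.25} = -0.6745 and z_{0.9} = 1.282.
Eliminate σ: μ = (z₂·x₁ − z₁·x₂)/(z₂ − z₁) = (1.282·-22 − (-0.6745)·13)/1.956 = -9.931.
Then σ = (x₂ − x₁)/(z₂ − z₁) = (13 − -22)/1.956 = 17.893.
Precision τ = 1/σ² = 1/17.89² = 0.00312.

μ = -9.931, τ = 0.00312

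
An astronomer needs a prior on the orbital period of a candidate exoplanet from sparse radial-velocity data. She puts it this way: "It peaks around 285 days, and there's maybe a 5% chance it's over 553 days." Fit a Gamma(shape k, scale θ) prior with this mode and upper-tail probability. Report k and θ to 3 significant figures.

Gamma(k,θ) with k>1 has mode (k−1)θ, so θ = 285/(k−1).
Need P(X < 553) = 0.95 with θ tied to k this way. Start at k = 2, θ = 285: P(X<553) ≈ 0.578.
Too low — raise k to concentrate. Iterating converges to k ≈ 7.32.
Then θ = 285/(7.32−1) ≈ 45.1.

k ≈ 7.32, θ ≈ 45.1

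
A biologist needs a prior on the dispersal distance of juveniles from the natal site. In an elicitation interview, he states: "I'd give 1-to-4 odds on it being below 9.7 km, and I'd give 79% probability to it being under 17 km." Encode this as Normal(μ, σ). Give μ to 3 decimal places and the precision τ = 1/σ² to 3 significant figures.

For Normal(μ,σ), the p-quantile is μ + z_p·σ. Here z_{0.2} = -0.8416, z_{0.79} = 0.8064.
So 9.7 = μ − 0.8416σ and 17 = μ + 0.8064σ.
Subtracting: σ = (17 − 9.7)/(0.8064 − (-0.8416)) = 4.429.
Then μ = 9.7 − (-0.8416)·4.429 = 13.428.
Precision τ = 1/σ² = 1/4.429² = 0.051.

μ = 13.428, τ = 0.051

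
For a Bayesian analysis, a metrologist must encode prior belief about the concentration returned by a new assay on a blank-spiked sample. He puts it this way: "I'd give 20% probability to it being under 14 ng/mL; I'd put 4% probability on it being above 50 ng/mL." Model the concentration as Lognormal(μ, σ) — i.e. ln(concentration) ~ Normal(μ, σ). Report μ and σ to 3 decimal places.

μ ≈ 3.052, σ ≈ 0.491

If T ~ Lognormal(μ,σ) then ln T ~ Normal(μ,σ), so the p-quantile of ln T is μ + z_p·σ.
ln(14) = 2.639 and ln(50) = 3.912; z_{0.2} = -0.8416, z_{0.96} = 1.751.
σ = (3.912 − 2.639)/(1.751 − (-0.8416)) = 0.491.
μ = 2.639 − (-0.8416)·0.491 = 3.052.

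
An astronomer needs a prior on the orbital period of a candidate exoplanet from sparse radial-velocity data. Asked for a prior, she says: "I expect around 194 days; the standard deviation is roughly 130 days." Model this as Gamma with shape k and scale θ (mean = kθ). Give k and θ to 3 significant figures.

For Gamma(k, scale θ): mean = kθ, variance = kθ², so CV = 1/√k.
CV = SD/mean = 130/194 = 0.6701, hence k = 1/CV² = 2.23.
Then θ = mean/k = 194/2.23 = 87.1.

k ≈ 2.23, θ ≈ 87.1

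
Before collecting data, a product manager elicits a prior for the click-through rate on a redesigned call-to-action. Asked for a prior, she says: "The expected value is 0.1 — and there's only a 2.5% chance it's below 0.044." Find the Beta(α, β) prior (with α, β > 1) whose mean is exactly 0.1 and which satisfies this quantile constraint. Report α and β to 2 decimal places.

α ≈ 7.73, β ≈ 69.61

With mean 0.1 fixed, write α = 0.1s, β = 0.9s where s = α+β.
Need P(θ < 0.044) = 0.025 under Beta(0.1s, 0.9s). Normal approximation: (q−m)/√(m(1−m)/s) ≈ z_{0.025} = -1.96, so s ≈ 0.1·0.9·(-1.96)²/(0.044−0.1)² = 110.2.
At s = 110.2: P(θ<0.044) ≈ 0.009. Adjusting to match 0.025 gives s ≈ 77.34.
So α = 0.1·77.34 ≈ 7.73, β = 0.9·77.34 ≈ 69.61.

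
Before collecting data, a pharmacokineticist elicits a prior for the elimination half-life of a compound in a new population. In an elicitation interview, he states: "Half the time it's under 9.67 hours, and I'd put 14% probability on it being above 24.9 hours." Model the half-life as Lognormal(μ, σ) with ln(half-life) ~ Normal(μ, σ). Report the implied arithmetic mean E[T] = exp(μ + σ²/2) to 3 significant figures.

If T ~ Lognormal(μ,σ) then ln T ~ Normal(μ,σ), so the p-quantile of ln T is μ + z_p·σ.
ln(9.67) = 2.269 and ln(24.9) = 3.215; z_{0.5} = 0, z_{0.86} = 1.08.
σ = (3.215 − 2.269)/(1.08 − (0)) = 0.876.
μ = 2.269 − (0)·0.876 = 2.269.
E[T] = exp(μ + σ²/2) = exp(2.269 + 0.3833) = 14.2 hours.

E[T] ≈ 14.2 hours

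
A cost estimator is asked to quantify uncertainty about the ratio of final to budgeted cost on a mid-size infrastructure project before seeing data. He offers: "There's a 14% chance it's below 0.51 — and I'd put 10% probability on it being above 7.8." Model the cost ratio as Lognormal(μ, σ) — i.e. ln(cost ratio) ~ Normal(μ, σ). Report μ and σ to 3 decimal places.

If T ~ Lognormal(μ,σ) then ln T ~ Normal(μ,σ), so the p-quantile of ln T is μ + z_p·σ.
ln(0.51) = -0.6733 and ln(7.8) = 2.054; z_{0.14} = -1.08, z_{0.9} = 1.282.
σ = (2.054 − -0.6733)/(1.282 − (-1.08)) = 1.155.
μ = -0.6733 − (-1.08)·1.155 = 0.574.

μ ≈ 0.574, σ ≈ 1.155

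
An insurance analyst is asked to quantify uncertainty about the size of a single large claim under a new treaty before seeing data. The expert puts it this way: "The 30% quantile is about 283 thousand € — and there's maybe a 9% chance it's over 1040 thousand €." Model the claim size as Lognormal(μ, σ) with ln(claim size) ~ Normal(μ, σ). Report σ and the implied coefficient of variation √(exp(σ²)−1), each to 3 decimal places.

σ ≈ 0.698, CV ≈ 0.792

If T ~ Lognormal(μ,σ) then ln T ~ Normal(μ,σ), so the p-quantile of ln T is μ + z_p·σ.
ln(283) = 5.645 and ln(1040) = 6.947; z_{0.3} = -0.5244, z_{0.91} = 1.341.
σ = (6.947 − 5.645)/(1.341 − (-0.5244)) = 0.698.
μ = 5.645 − (-0.5244)·0.698 = 6.011.
CV = √(exp(σ²)−1) = √(exp(0.4869)−1) = 0.792.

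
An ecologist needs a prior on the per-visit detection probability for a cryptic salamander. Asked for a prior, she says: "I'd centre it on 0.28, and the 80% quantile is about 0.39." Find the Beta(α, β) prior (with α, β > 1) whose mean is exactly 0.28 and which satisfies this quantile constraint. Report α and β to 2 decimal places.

With mean 0.28 fixed, write α = 0.28s, β = 0.72s where s = α+β.
Need P(θ < 0.39) = 0.8 under Beta(0.28s, 0.72s). Normal approximation: (q−m)/√(m(1−m)/s) ≈ z_{0.8} = 0.842, so s ≈ 0.28·0.72·(0.842)²/(0.39−0.28)² = 11.8.
At s = 11.8: P(θ<0.39) ≈ 0.808. Adjusting to match 0.8 gives s ≈ 10.87.
So α = 0.28·10.87 ≈ 3.04, β = 0.72·10.87 ≈ 7.83.

α ≈ 3.04, β ≈ 7.83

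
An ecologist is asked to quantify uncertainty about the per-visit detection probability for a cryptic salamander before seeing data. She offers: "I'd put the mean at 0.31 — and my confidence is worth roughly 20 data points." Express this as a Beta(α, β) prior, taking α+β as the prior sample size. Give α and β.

α = 6.2, β = 13.8

Under the effective-sample-size interpretation, Beta(α, β) has prior mean α/(α+β) and prior sample size α+β.
So α+β = 20 and α/(α+β) = 0.31, giving α = 0.31·20 = 6.2 and β = 20 − 6.2 = 13.8.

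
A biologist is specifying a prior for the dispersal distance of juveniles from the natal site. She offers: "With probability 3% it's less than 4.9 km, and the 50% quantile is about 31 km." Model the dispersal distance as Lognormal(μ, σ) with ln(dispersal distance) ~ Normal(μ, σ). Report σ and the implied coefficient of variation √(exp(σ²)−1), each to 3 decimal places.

σ ≈ 0.981, CV ≈ 1.272

If T ~ Lognormal(μ,σ) then ln T ~ Normal(μ,σ), so the p-quantile of ln T is μ + z_p·σ.
ln(4.9) = 1.589 and ln(31) = 3.434; z_{0.03} = -1.881, z_{0.5} = 0.
σ = (3.434 − 1.589)/(0 − (-1.881)) = 0.981.
μ = 1.589 − (-1.881)·0.981 = 3.434.
CV = √(exp(σ²)−1) = √(exp(0.9620)−1) = 1.272.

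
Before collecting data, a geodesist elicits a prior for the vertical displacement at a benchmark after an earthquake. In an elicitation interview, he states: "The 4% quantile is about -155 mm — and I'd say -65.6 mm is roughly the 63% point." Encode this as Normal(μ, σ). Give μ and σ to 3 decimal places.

For Normal(μ,σ), the p-quantile is μ + z_p·σ. Here z_{0.04} = -1.751, z_{0.63} = 0.3319.
So -155 = μ − 1.751σ and -65.6 = μ + 0.3319σ.
Subtracting: σ = (-65.6 − -155)/(0.3319 − (-1.751)) = 42.928.
Then μ = -155 − (-1.751)·42.928 = -79.846.

μ = -79.846, σ = 42.928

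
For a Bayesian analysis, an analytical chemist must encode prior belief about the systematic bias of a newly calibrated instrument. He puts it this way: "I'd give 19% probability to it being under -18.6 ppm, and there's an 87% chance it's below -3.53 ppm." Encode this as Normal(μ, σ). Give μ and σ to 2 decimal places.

μ = -12.00, σ = 7.52

For Normal(μ,σ), the p-quantile is μ + z_p·σ. Here z_{0.19} = -0.8779, z_{0.87} = 1.126.
So -18.6 = μ − 0.8779σ and -3.53 = μ + 1.126σ.
Subtracting: σ = (-3.53 − -18.6)/(1.126 − (-0.8779)) = 7.52.
Then μ = -18.6 − (-0.8779)·7.52 = -12.00.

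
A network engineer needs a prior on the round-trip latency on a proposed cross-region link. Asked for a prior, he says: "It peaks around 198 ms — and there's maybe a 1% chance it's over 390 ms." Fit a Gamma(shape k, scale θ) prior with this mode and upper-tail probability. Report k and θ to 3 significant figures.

Gamma(k,θ) with k>1 has mode (k−1)θ, so θ = 198/(k−1).
Need P(X < 390) = 0.99 with θ tied to k this way. Start at k = 2, θ = 198: P(X<390) ≈ 0.586.
Too low — raise k to concentrate. Iterating converges to k ≈ 11.7.
Then θ = 198/(11.7−1) ≈ 18.5.

k ≈ 11.7, θ ≈ 18.5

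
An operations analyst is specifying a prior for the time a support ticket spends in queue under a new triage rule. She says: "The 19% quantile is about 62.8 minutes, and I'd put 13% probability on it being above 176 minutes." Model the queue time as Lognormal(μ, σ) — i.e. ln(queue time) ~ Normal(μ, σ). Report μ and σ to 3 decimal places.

If T ~ Lognormal(μ,σ) then ln T ~ Normal(μ,σ), so the p-quantile of ln T is μ + z_p·σ.
ln(62.8) = 4.14 and ln(176) = 5.17; z_{0.19} = -0.8779, z_{0.87} = 1.126.
σ = (5.17 − 4.14)/(1.126 − (-0.8779)) = 0.514.
μ = 4.14 − (-0.8779)·0.514 = 4.591.

μ ≈ 4.591, σ ≈ 0.514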